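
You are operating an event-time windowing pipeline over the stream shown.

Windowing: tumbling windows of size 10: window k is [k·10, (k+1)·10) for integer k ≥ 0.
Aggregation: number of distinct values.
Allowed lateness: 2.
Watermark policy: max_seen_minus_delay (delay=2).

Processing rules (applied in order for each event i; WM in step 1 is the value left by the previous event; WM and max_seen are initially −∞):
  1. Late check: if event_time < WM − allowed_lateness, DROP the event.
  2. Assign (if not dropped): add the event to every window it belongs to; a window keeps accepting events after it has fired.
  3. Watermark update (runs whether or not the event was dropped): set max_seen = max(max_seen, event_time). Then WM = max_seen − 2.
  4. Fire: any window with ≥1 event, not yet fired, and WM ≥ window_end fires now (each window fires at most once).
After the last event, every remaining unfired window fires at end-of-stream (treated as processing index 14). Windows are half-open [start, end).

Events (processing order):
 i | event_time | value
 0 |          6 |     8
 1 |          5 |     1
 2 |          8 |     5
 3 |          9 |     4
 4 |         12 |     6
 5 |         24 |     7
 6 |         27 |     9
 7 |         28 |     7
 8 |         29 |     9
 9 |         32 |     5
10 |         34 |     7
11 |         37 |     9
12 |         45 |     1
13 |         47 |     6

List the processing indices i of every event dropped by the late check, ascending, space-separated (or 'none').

none

i=0 t=6 v=8: → [0,10); WM=4
i=1 t=5 v=1: → [0,10); WM=4
i=2 t=8 v=5: → [0,10); WM=6
i=3 t=9 v=4: → [0,10); WM=7
i=4 t=12 v=6: → [10,20); WM=10; [0,10) fires=4
i=5 t=24 v=7: → [20,30); WM=22; [10,20) fires=1
i=6 t=27 v=9: → [20,30); WM=25
i=7 t=28 v=7: → [20,30); WM=26
i=8 t=29 v=9: → [20,30); WM=27
i=9 t=32 v=5: → [30,40); WM=30; [20,30) fires=2
i=10 t=34 v=7: → [30,40); WM=32
i=11 t=37 v=9: → [30,40); WM=35
i=12 t=45 v=1: → [40,50); WM=43; [30,40) fires=3
i=13 t=47 v=6: → [40,50); WM=45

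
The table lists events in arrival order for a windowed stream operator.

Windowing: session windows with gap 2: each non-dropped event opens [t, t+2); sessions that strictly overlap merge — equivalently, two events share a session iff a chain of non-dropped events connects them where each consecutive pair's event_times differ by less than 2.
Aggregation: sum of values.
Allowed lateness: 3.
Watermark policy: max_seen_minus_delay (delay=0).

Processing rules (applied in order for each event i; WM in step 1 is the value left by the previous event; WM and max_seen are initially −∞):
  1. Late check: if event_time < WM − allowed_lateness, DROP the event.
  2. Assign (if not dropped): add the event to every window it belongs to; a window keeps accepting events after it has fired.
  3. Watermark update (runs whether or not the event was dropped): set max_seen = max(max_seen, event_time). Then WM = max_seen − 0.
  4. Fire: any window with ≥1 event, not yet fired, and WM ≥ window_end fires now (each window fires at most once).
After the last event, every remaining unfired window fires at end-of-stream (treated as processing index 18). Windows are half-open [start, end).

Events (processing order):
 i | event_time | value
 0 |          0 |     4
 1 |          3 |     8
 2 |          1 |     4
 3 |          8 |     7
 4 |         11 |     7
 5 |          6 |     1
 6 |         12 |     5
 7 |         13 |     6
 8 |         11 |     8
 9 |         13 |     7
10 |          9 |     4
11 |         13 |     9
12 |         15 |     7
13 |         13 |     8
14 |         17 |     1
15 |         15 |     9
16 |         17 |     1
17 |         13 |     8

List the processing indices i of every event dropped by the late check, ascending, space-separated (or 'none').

i=0 t=0 v=4: → [0,2); WM=0
i=1 t=3 v=8: → [3,5); WM=3
i=2 t=1 v=4: → [0,3); WM=3
i=3 t=8 v=7: → [8,10); WM=8
i=4 t=11 v=7: → [11,13); WM=11
i=5 t=6 v=1: DROP (t<11-3); WM=11
i=6 t=12 v=5: → [11,14); WM=12
i=7 t=13 v=6: → [11,15); WM=13
i=8 t=11 v=8: → [11,15); WM=13
i=9 t=13 v=7: → [11,15); WM=13
i=10 t=9 v=4: DROP (t<13-3); WM=13
i=11 t=13 v=9: → [11,15); WM=13
i=12 t=15 v=7: → [15,17); WM=15
i=13 t=13 v=8: → [11,15); WM=15
i=14 t=17 v=1: → [17,19); WM=17
i=15 t=15 v=9: → [15,17); WM=17
i=16 t=17 v=1: → [17,19); WM=17
i=17 t=13 v=8: DROP (t<17-3); WM=17

5 10 17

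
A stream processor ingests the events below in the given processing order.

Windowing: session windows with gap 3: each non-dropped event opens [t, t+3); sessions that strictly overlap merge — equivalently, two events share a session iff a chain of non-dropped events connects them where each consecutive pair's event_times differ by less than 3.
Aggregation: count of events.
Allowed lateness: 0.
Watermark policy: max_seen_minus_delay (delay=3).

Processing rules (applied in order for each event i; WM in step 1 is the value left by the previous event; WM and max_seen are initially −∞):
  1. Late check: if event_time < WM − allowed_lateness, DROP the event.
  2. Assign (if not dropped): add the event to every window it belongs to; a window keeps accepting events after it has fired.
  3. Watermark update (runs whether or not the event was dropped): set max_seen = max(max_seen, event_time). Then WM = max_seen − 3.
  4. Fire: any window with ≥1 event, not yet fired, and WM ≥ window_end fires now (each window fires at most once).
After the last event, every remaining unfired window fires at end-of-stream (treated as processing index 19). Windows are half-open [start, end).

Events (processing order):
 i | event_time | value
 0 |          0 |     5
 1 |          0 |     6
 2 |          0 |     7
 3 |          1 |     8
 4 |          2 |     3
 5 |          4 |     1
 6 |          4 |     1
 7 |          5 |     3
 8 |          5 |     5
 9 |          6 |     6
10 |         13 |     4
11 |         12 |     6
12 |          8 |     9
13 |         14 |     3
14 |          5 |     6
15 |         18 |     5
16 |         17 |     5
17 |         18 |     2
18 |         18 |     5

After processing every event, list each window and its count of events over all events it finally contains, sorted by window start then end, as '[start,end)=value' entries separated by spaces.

[0,9)=10 [12,17)=3 [17,21)=4

i=0 t=0 v=5: → [0,3); WM=-3
i=1 t=0 v=6: → [0,3); WM=-3
i=2 t=0 v=7: → [0,3); WM=-3
i=3 t=1 v=8: → [0,4); WM=-2
i=4 t=2 v=3: → [0,5); WM=-1
i=5 t=4 v=1: → [0,7); WM=1
i=6 t=4 v=1: → [0,7); WM=1
i=7 t=5 v=3: → [0,8); WM=2
i=8 t=5 v=5: → [0,8); WM=2
i=9 t=6 v=6: → [0,9); WM=3
i=10 t=13 v=4: → [13,16); WM=10
i=11 t=12 v=6: → [12,16); WM=10
i=12 t=8 v=9: DROP (t<10-0); WM=10
i=13 t=14 v=3: → [12,17); WM=11
i=14 t=5 v=6: DROP (t<11-0); WM=11
i=15 t=18 v=5: → [18,21); WM=15
i=16 t=17 v=5: → [17,21); WM=15
i=17 t=18 v=2: → [17,21); WM=15
i=18 t=18 v=5: → [17,21); WM=15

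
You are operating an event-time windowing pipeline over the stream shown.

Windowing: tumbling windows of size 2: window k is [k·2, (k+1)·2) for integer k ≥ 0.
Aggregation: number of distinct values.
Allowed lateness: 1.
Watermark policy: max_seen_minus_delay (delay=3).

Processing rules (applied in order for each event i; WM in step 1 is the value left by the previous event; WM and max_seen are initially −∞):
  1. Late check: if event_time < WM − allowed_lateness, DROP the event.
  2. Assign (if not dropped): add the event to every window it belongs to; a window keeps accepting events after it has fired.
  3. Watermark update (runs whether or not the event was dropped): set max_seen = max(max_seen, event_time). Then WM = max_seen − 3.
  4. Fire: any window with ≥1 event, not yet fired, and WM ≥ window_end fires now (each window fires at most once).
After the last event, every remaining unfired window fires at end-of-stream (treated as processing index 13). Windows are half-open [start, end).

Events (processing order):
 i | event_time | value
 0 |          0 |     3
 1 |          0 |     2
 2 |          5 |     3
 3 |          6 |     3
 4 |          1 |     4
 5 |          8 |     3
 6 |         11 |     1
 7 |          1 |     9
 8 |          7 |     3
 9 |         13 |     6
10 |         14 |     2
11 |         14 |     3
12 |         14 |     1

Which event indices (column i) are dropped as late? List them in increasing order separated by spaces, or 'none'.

4 7

i=0 t=0 v=3: → [0,2); WM=-3
i=1 t=0 v=2: → [0,2); WM=-3
i=2 t=5 v=3: → [4,6); WM=2; [0,2) fires=2
i=3 t=6 v=3: → [6,8); WM=3
i=4 t=1 v=4: DROP (t<3-1); WM=3
i=5 t=8 v=3: → [8,10); WM=5
i=6 t=11 v=1: → [10,12); WM=8; [4,6) fires=1 [6,8) fires=1
i=7 t=1 v=9: DROP (t<8-1); WM=8
i=8 t=7 v=3: → [6,8); WM=8
i=9 t=13 v=6: → [12,14); WM=10; [8,10) fires=1
i=10 t=14 v=2: → [14,16); WM=11
i=11 t=14 v=3: → [14,16); WM=11
i=12 t=14 v=1: → [14,16); WM=11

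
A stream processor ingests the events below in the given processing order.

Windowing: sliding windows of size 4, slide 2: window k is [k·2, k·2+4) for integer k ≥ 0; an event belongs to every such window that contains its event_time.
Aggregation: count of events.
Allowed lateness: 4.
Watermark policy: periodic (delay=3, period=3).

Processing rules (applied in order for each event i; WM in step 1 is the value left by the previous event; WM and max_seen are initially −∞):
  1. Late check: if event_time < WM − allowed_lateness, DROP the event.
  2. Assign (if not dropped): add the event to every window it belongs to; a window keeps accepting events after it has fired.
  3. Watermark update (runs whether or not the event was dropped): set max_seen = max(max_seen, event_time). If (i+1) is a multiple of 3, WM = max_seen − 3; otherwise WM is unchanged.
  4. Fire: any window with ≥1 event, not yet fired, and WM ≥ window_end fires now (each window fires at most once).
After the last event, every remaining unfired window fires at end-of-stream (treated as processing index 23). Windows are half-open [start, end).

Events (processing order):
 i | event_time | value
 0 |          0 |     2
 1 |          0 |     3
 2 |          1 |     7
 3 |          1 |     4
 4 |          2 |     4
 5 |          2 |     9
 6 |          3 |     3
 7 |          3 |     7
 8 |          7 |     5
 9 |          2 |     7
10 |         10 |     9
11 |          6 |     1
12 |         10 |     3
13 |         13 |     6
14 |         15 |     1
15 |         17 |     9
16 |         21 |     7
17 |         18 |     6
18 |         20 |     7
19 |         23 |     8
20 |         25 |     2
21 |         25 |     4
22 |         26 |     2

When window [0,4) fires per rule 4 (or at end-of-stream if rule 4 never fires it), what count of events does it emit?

8

i=0 t=0 v=2: → [0,4); WM=−∞
i=1 t=0 v=3: → [0,4); WM=−∞
i=2 t=1 v=7: → [0,4); WM=-2
i=3 t=1 v=4: → [0,4); WM=-2
i=4 t=2 v=4: → [2,6),[0,4); WM=-2
i=5 t=2 v=9: → [2,6),[0,4); WM=-1
i=6 t=3 v=3: → [2,6),[0,4); WM=-1
i=7 t=3 v=7: → [2,6),[0,4); WM=-1
i=8 t=7 v=5: → [6,10),[4,8); WM=4; [0,4) fires=8
i=9 t=2 v=7: → [2,6),[0,4); WM=4
i=10 t=10 v=9: → [10,14),[8,12); WM=4
i=11 t=6 v=1: → [6,10),[4,8); WM=7; [2,6) fires=5
i=12 t=10 v=3: → [10,14),[8,12); WM=7
i=13 t=13 v=6: → [12,16),[10,14); WM=7
i=14 t=15 v=1: → [14,18),[12,16); WM=12; [4,8) fires=2 [6,10) fires=2 [8,12) fires=2
i=15 t=17 v=9: → [16,20),[14,18); WM=12
i=16 t=21 v=7: → [20,24),[18,22); WM=12
i=17 t=18 v=6: → [18,22),[16,20); WM=18; [10,14) fires=3 [12,16) fires=2 [14,18) fires=2
i=18 t=20 v=7: → [20,24),[18,22); WM=18
i=19 t=23 v=8: → [22,26),[20,24); WM=18
i=20 t=25 v=2: → [24,28),[22,26); WM=22; [16,20) fires=2 [18,22) fires=3
i=21 t=25 v=4: → [24,28),[22,26); WM=22
i=22 t=26 v=2: → [26,30),[24,28); WM=22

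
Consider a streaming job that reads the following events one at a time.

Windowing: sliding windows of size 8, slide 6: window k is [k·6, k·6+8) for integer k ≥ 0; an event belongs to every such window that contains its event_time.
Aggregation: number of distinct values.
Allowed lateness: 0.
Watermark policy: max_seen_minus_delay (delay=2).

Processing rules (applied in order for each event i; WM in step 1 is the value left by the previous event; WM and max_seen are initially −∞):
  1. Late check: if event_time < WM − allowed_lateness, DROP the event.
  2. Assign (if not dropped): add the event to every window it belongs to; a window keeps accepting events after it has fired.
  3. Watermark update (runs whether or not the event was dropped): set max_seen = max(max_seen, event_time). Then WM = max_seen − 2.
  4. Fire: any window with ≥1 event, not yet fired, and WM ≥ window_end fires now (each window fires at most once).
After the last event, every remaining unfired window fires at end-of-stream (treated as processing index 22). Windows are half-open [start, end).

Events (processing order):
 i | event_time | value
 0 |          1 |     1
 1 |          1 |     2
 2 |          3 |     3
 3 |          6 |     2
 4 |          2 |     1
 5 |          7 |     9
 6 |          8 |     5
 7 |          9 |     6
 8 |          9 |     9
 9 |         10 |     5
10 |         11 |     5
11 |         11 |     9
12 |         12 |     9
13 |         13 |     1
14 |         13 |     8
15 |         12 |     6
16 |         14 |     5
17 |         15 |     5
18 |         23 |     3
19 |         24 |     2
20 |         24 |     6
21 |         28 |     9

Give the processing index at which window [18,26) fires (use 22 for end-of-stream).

21

i=0 t=1 v=1: → [0,8); WM=-1
i=1 t=1 v=2: → [0,8); WM=-1
i=2 t=3 v=3: → [0,8); WM=1
i=3 t=6 v=2: → [6,14),[0,8); WM=4
i=4 t=2 v=1: DROP (t<4-0); WM=4
i=5 t=7 v=9: → [6,14),[0,8); WM=5
i=6 t=8 v=5: → [6,14); WM=6
i=7 t=9 v=6: → [6,14); WM=7
i=8 t=9 v=9: → [6,14); WM=7
i=9 t=10 v=5: → [6,14); WM=8; [0,8) fires=4
i=10 t=11 v=5: → [6,14); WM=9
i=11 t=11 v=9: → [6,14); WM=9
i=12 t=12 v=9: → [12,20),[6,14); WM=10
i=13 t=13 v=1: → [12,20),[6,14); WM=11
i=14 t=13 v=8: → [12,20),[6,14); WM=11
i=15 t=12 v=6: → [12,20),[6,14); WM=11
i=16 t=14 v=5: → [12,20); WM=12
i=17 t=15 v=5: → [12,20); WM=13
i=18 t=23 v=3: → [18,26); WM=21; [6,14) fires=6 [12,20) fires=5
i=19 t=24 v=2: → [24,32),[18,26); WM=22
i=20 t=24 v=6: → [24,32),[18,26); WM=22
i=21 t=28 v=9: → [24,32); WM=26; [18,26) fires=3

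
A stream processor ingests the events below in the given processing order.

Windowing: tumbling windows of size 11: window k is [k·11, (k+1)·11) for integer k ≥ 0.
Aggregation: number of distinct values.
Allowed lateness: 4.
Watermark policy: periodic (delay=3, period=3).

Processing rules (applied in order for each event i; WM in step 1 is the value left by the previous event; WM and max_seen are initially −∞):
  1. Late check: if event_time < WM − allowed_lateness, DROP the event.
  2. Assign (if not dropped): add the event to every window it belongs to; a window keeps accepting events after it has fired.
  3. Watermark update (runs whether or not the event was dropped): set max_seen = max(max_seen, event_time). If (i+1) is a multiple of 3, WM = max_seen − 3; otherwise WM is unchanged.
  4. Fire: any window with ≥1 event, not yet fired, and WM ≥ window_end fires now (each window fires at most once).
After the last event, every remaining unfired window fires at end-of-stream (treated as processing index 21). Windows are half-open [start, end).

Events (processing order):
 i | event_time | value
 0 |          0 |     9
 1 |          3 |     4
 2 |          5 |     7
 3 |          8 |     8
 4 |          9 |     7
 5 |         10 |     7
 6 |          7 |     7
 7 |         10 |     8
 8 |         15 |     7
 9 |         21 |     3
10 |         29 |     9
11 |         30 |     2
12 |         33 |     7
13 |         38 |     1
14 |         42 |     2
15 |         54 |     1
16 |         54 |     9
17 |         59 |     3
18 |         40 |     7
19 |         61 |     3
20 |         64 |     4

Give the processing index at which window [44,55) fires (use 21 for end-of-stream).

17

i=0 t=0 v=9: → [0,11); WM=−∞
i=1 t=3 v=4: → [0,11); WM=−∞
i=2 t=5 v=7: → [0,11); WM=2
i=3 t=8 v=8: → [0,11); WM=2
i=4 t=9 v=7: → [0,11); WM=2
i=5 t=10 v=7: → [0,11); WM=7
i=6 t=7 v=7: → [0,11); WM=7
i=7 t=10 v=8: → [0,11); WM=7
i=8 t=15 v=7: → [11,22); WM=12; [0,11) fires=4
i=9 t=21 v=3: → [11,22); WM=12
i=10 t=29 v=9: → [22,33); WM=12
i=11 t=30 v=2: → [22,33); WM=27; [11,22) fires=2
i=12 t=33 v=7: → [33,44); WM=27
i=13 t=38 v=1: → [33,44); WM=27
i=14 t=42 v=2: → [33,44); WM=39; [22,33) fires=2
i=15 t=54 v=1: → [44,55); WM=39
i=16 t=54 v=9: → [44,55); WM=39
i=17 t=59 v=3: → [55,66); WM=56; [33,44) fires=3 [44,55) fires=2
i=18 t=40 v=7: DROP (t<56-4); WM=56
i=19 t=61 v=3: → [55,66); WM=56
i=20 t=64 v=4: → [55,66); WM=61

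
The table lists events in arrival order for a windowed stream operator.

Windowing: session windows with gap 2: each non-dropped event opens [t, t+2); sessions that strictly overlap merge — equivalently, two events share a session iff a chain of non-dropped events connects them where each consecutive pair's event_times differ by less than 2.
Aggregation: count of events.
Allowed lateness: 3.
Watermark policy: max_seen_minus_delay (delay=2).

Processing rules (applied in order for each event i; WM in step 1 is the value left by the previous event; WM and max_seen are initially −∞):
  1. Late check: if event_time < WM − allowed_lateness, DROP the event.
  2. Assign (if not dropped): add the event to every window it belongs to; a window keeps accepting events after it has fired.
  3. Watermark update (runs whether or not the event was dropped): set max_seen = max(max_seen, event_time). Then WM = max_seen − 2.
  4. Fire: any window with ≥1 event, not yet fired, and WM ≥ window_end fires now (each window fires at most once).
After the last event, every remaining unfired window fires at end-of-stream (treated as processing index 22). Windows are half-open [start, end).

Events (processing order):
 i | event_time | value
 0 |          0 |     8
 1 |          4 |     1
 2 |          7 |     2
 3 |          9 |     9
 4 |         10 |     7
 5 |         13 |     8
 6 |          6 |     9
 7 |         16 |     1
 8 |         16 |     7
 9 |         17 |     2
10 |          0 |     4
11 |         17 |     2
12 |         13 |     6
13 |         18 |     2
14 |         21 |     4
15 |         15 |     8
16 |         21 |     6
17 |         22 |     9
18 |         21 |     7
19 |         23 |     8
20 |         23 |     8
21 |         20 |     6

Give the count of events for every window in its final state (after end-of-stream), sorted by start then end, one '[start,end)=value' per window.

i=0 t=0 v=8: → [0,2); WM=-2
i=1 t=4 v=1: → [4,6); WM=2
i=2 t=7 v=2: → [7,9); WM=5
i=3 t=9 v=9: → [9,11); WM=7
i=4 t=10 v=7: → [9,12); WM=8
i=5 t=13 v=8: → [13,15); WM=11
i=6 t=6 v=9: DROP (t<11-3); WM=11
i=7 t=16 v=1: → [16,18); WM=14
i=8 t=16 v=7: → [16,18); WM=14
i=9 t=17 v=2: → [16,19); WM=15
i=10 t=0 v=4: DROP (t<15-3); WM=15
i=11 t=17 v=2: → [16,19); WM=15
i=12 t=13 v=6: → [13,15); WM=15
i=13 t=18 v=2: → [16,20); WM=16
i=14 t=21 v=4: → [21,23); WM=19
i=15 t=15 v=8: DROP (t<19-3); WM=19
i=16 t=21 v=6: → [21,23); WM=19
i=17 t=22 v=9: → [21,24); WM=20
i=18 t=21 v=7: → [21,24); WM=20
i=19 t=23 v=8: → [21,25); WM=21
i=20 t=23 v=8: → [21,25); WM=21
i=21 t=20 v=6: → [20,25); WM=21

[0,2)=1 [4,6)=1 [7,9)=1 [9,12)=2 [13,15)=2 [16,20)=5 [20,25)=7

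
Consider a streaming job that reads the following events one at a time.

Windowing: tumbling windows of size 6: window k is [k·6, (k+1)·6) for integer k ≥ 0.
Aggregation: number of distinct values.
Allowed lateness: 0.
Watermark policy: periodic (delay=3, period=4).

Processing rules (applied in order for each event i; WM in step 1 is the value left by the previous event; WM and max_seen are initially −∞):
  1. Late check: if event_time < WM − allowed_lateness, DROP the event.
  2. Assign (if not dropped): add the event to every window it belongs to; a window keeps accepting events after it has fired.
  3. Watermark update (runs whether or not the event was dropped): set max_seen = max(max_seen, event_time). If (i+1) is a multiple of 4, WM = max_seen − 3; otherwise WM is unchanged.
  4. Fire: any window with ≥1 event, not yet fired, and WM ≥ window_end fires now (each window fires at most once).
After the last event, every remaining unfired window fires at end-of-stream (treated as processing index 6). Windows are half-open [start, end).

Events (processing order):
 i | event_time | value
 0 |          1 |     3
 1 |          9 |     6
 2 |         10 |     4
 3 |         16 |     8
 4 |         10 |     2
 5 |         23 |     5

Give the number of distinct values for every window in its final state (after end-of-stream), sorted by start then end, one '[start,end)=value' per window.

[0,6)=1 [6,12)=2 [12,18)=1 [18,24)=1

i=0 t=1 v=3: → [0,6); WM=−∞
i=1 t=9 v=6: → [6,12); WM=−∞
i=2 t=10 v=4: → [6,12); WM=−∞
i=3 t=16 v=8: → [12,18); WM=13; [0,6) fires=1 [6,12) fires=2
i=4 t=10 v=2: DROP (t<13-0); WM=13
i=5 t=23 v=5: → [18,24); WM=13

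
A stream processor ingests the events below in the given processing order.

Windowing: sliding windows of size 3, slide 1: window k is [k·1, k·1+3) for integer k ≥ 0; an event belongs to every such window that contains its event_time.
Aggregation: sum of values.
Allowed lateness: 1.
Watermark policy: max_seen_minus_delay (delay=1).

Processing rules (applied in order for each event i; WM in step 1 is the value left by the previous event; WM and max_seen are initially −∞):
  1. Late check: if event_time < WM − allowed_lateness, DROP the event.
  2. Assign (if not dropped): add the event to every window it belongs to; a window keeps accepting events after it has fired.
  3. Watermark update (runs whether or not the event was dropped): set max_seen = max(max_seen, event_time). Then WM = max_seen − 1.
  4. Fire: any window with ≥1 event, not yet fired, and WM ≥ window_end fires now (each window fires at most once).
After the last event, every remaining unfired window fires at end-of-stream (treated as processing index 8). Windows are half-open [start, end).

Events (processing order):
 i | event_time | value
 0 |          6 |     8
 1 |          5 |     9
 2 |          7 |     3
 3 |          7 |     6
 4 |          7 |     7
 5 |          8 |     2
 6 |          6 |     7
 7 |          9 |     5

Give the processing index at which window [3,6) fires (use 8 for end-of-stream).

i=0 t=6 v=8: → [6,9),[5,8),[4,7); WM=5
i=1 t=5 v=9: → [5,8),[4,7),[3,6); WM=5
i=2 t=7 v=3: → [7,10),[6,9),[5,8); WM=6; [3,6) fires=9
i=3 t=7 v=6: → [7,10),[6,9),[5,8); WM=6
i=4 t=7 v=7: → [7,10),[6,9),[5,8); WM=6
i=5 t=8 v=2: → [8,11),[7,10),[6,9); WM=7; [4,7) fires=17
i=6 t=6 v=7: → [6,9),[5,8),[4,7); WM=7
i=7 t=9 v=5: → [9,12),[8,11),[7,10); WM=8; [5,8) fires=40

2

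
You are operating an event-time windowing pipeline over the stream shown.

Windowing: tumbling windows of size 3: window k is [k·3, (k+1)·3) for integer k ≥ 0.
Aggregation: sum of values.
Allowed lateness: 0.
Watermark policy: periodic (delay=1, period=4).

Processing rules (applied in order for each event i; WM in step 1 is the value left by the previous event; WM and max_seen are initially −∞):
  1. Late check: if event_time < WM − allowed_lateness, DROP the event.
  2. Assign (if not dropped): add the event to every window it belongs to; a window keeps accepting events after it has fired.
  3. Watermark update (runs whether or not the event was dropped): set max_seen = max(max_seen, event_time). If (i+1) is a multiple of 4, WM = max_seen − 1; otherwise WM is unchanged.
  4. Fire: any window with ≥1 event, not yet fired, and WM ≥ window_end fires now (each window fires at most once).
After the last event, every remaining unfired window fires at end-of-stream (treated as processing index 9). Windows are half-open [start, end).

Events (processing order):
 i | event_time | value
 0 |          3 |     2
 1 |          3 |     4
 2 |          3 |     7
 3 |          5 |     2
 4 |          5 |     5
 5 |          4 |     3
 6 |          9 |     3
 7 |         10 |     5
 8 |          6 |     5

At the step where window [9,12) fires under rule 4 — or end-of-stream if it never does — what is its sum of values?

8

i=0 t=3 v=2: → [3,6); WM=−∞
i=1 t=3 v=4: → [3,6); WM=−∞
i=2 t=3 v=7: → [3,6); WM=−∞
i=3 t=5 v=2: → [3,6); WM=4
i=4 t=5 v=5: → [3,6); WM=4
i=5 t=4 v=3: → [3,6); WM=4
i=6 t=9 v=3: → [9,12); WM=4
i=7 t=10 v=5: → [9,12); WM=9; [3,6) fires=23
i=8 t=6 v=5: DROP (t<9-0); WM=9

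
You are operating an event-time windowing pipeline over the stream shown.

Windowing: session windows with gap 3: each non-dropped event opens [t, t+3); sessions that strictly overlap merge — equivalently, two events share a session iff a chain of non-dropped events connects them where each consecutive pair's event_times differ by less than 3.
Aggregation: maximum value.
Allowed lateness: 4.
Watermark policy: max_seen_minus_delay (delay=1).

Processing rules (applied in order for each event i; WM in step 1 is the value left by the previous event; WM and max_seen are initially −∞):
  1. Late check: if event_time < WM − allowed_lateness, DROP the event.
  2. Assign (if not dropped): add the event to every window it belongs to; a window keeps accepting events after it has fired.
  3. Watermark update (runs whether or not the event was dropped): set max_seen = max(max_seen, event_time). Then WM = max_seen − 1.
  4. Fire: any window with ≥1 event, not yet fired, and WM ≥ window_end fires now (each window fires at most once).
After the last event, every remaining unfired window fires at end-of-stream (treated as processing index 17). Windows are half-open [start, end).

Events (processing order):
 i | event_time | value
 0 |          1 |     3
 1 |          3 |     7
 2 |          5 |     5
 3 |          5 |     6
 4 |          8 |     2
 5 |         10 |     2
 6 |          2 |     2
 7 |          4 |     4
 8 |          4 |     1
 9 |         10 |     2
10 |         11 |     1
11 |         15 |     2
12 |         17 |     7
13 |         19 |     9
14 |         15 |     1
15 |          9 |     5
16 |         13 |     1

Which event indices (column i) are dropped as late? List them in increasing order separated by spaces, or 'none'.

i=0 t=1 v=3: → [1,4); WM=0
i=1 t=3 v=7: → [1,6); WM=2
i=2 t=5 v=5: → [1,8); WM=4
i=3 t=5 v=6: → [1,8); WM=4
i=4 t=8 v=2: → [8,11); WM=7
i=5 t=10 v=2: → [8,13); WM=9
i=6 t=2 v=2: DROP (t<9-4); WM=9
i=7 t=4 v=4: DROP (t<9-4); WM=9
i=8 t=4 v=1: DROP (t<9-4); WM=9
i=9 t=10 v=2: → [8,13); WM=9
i=10 t=11 v=1: → [8,14); WM=10
i=11 t=15 v=2: → [15,18); WM=14
i=12 t=17 v=7: → [15,20); WM=16
i=13 t=19 v=9: → [15,22); WM=18
i=14 t=15 v=1: → [15,22); WM=18
i=15 t=9 v=5: DROP (t<18-4); WM=18
i=16 t=13 v=1: DROP (t<18-4); WM=18

6 7 8 15 16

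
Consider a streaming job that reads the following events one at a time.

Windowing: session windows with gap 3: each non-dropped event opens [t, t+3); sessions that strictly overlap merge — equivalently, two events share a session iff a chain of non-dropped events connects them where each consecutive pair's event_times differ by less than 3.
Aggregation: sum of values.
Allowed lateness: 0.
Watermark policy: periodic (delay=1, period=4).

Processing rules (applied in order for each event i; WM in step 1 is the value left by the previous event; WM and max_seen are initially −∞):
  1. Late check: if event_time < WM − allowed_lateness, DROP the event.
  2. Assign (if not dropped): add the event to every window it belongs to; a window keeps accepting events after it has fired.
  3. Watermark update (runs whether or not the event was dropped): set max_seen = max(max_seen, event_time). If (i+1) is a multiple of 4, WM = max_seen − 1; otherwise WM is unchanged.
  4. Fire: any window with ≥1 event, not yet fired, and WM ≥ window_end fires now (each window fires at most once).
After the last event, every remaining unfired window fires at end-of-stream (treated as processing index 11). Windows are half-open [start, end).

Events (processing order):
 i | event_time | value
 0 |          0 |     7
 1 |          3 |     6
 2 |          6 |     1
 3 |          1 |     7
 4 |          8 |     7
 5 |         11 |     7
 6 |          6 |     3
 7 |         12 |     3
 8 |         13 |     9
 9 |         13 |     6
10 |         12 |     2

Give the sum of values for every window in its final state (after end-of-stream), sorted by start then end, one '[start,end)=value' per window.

[0,6)=20 [6,11)=11 [11,16)=27

i=0 t=0 v=7: → [0,3); WM=−∞
i=1 t=3 v=6: → [3,6); WM=−∞
i=2 t=6 v=1: → [6,9); WM=−∞
i=3 t=1 v=7: → [0,6); WM=5
i=4 t=8 v=7: → [6,11); WM=5
i=5 t=11 v=7: → [11,14); WM=5
i=6 t=6 v=3: → [6,11); WM=5
i=7 t=12 v=3: → [11,15); WM=11
i=8 t=13 v=9: → [11,16); WM=11
i=9 t=13 v=6: → [11,16); WM=11
i=10 t=12 v=2: → [11,16); WM=11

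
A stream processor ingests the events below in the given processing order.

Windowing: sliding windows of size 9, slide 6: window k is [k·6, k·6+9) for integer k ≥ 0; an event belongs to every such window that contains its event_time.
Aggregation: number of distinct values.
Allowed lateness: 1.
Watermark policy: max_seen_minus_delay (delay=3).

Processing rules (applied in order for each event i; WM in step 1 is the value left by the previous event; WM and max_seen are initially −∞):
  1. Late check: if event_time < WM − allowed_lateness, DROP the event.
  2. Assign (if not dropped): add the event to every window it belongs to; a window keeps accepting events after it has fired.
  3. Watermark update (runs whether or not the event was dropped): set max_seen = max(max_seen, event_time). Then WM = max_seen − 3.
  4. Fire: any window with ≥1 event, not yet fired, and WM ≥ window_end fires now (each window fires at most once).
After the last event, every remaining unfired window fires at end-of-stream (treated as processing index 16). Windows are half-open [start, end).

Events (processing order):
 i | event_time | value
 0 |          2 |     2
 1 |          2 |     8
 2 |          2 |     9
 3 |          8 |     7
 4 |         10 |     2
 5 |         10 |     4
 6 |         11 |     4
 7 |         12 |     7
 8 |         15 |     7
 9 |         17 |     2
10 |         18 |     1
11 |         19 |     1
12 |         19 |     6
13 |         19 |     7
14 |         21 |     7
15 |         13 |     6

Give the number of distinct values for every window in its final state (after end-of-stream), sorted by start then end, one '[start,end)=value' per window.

[0,9)=4 [6,15)=3 [12,21)=4 [18,27)=3

i=0 t=2 v=2: → [0,9); WM=-1
i=1 t=2 v=8: → [0,9); WM=-1
i=2 t=2 v=9: → [0,9); WM=-1
i=3 t=8 v=7: → [6,15),[0,9); WM=5
i=4 t=10 v=2: → [6,15); WM=7
i=5 t=10 v=4: → [6,15); WM=7
i=6 t=11 v=4: → [6,15); WM=8
i=7 t=12 v=7: → [12,21),[6,15); WM=9; [0,9) fires=4
i=8 t=15 v=7: → [12,21); WM=12
i=9 t=17 v=2: → [12,21); WM=14
i=10 t=18 v=1: → [18,27),[12,21); WM=15; [6,15) fires=3
i=11 t=19 v=1: → [18,27),[12,21); WM=16
i=12 t=19 v=6: → [18,27),[12,21); WM=16
i=13 t=19 v=7: → [18,27),[12,21); WM=16
i=14 t=21 v=7: → [18,27); WM=18
i=15 t=13 v=6: DROP (t<18-1); WM=18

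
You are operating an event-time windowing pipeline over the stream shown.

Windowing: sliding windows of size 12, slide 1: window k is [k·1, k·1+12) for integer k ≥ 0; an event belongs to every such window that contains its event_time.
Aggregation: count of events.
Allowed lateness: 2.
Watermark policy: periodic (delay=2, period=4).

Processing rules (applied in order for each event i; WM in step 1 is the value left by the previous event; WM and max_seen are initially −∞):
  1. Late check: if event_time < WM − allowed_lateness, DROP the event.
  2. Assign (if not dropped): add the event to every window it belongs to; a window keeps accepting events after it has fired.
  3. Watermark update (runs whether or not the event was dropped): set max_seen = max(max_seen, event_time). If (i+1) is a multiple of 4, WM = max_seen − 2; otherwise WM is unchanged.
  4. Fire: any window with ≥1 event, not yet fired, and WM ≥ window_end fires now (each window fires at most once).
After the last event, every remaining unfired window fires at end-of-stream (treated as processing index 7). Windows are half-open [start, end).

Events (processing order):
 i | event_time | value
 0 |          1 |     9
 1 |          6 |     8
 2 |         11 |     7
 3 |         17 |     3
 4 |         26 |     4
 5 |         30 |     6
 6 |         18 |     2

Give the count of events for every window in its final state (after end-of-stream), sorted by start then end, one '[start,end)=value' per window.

i=0 t=1 v=9: → [1,13),[0,12); WM=−∞
i=1 t=6 v=8: → [6,18),[5,17),[4,16),[3,15),[2,14),[1,13),[0,12); WM=−∞
i=2 t=11 v=7: → [11,23),[10,22),[9,21),[8,20),[7,19),[6,18),[5,17),[4,16),[3,15),[2,14),[1,13),[0,12); WM=−∞
i=3 t=17 v=3: → [17,29),[16,28),[15,27),[14,26),[13,25),[12,24),[11,23),[10,22),[9,21),[8,20),[7,19),[6,18); WM=15; [0,12) fires=3 [1,13) fires=3 [2,14) fires=2 [3,15) fires=2
i=4 t=26 v=4: → [26,38),[25,37),[24,36),[23,35),[22,34),[21,33),[20,32),[19,31),[18,30),[17,29),[16,28),[15,27); WM=15
i=5 t=30 v=6: → [30,42),[29,41),[28,40),[27,39),[26,38),[25,37),[24,36),[23,35),[22,34),[21,33),[20,32),[19,31); WM=15
i=6 t=18 v=2: → [18,30),[17,29),[16,28),[15,27),[14,26),[13,25),[12,24),[11,23),[10,22),[9,21),[8,20),[7,19); WM=15

[0,12)=3 [1,13)=3 [2,14)=2 [3,15)=2 [4,16)=2 [5,17)=2 [6,18)=3 [7,19)=3 [8,20)=3 [9,21)=3 [10,22)=3 [11,23)=3 [12,24)=2 [13,25)=2 [14,26)=2 [15,27)=3 [16,28)=3 [17,29)=3 [18,30)=2 [19,31)=2 [20,32)=2 [21,33)=2 [22,34)=2 [23,35)=2 [24,36)=2 [25,37)=2 [26,38)=2 [27,39)=1 [28,40)=1 [29,41)=1 [30,42)=1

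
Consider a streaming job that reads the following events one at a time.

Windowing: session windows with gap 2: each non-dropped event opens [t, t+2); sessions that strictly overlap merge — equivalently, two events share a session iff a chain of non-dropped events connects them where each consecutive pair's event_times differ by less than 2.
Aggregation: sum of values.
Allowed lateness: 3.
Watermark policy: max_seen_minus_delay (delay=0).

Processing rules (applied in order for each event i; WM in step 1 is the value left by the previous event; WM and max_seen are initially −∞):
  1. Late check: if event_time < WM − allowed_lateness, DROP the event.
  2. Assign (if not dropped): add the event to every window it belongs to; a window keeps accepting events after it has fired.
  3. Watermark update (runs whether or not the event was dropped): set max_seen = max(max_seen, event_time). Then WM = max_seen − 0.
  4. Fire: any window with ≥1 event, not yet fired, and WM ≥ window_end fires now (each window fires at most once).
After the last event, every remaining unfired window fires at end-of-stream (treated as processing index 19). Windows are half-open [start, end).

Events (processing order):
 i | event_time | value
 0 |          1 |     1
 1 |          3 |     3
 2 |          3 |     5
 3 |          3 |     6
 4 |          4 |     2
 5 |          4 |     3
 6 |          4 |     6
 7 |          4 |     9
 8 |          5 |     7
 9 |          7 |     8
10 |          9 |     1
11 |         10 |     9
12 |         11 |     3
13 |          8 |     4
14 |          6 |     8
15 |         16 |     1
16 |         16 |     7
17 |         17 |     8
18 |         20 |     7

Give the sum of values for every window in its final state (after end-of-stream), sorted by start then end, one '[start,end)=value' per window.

i=0 t=1 v=1: → [1,3); WM=1
i=1 t=3 v=3: → [3,5); WM=3
i=2 t=3 v=5: → [3,5); WM=3
i=3 t=3 v=6: → [3,5); WM=3
i=4 t=4 v=2: → [3,6); WM=4
i=5 t=4 v=3: → [3,6); WM=4
i=6 t=4 v=6: → [3,6); WM=4
i=7 t=4 v=9: → [3,6); WM=4
i=8 t=5 v=7: → [3,7); WM=5
i=9 t=7 v=8: → [7,9); WM=7
i=10 t=9 v=1: → [9,11); WM=9
i=11 t=10 v=9: → [9,12); WM=10
i=12 t=11 v=3: → [9,13); WM=11
i=13 t=8 v=4: → [7,13); WM=11
i=14 t=6 v=8: DROP (t<11-3); WM=11
i=15 t=16 v=1: → [16,18); WM=16
i=16 t=16 v=7: → [16,18); WM=16
i=17 t=17 v=8: → [16,19); WM=17
i=18 t=20 v=7: → [20,22); WM=20

[1,3)=1 [3,7)=41 [7,13)=25 [16,19)=16 [20,22)=7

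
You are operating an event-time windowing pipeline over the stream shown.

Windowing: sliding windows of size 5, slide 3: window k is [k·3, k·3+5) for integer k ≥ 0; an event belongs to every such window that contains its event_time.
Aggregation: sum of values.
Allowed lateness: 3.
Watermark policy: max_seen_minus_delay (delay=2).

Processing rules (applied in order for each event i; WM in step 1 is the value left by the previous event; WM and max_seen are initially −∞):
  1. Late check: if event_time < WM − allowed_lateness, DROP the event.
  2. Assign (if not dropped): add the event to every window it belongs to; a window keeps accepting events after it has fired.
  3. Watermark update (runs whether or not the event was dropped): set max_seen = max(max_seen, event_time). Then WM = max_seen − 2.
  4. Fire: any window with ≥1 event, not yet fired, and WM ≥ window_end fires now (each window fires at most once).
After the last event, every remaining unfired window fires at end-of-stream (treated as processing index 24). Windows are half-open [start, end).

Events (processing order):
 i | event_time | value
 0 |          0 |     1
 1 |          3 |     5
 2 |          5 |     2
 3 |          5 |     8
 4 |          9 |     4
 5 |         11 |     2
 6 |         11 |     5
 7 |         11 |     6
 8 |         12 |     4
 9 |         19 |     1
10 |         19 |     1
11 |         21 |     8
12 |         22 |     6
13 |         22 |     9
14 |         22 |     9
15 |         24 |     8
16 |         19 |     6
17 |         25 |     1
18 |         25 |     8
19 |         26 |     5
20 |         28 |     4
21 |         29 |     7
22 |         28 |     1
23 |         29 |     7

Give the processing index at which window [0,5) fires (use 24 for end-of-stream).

4

i=0 t=0 v=1: → [0,5); WM=-2
i=1 t=3 v=5: → [3,8),[0,5); WM=1
i=2 t=5 v=2: → [3,8); WM=3
i=3 t=5 v=8: → [3,8); WM=3
i=4 t=9 v=4: → [9,14),[6,11); WM=7; [0,5) fires=6
i=5 t=11 v=2: → [9,14); WM=9; [3,8) fires=15
i=6 t=11 v=5: → [9,14); WM=9
i=7 t=11 v=6: → [9,14); WM=9
i=8 t=12 v=4: → [12,17),[9,14); WM=10
i=9 t=19 v=1: → [18,23),[15,20); WM=17; [6,11) fires=4 [9,14) fires=21 [12,17) fires=4
i=10 t=19 v=1: → [18,23),[15,20); WM=17
i=11 t=21 v=8: → [21,26),[18,23); WM=19
i=12 t=22 v=6: → [21,26),[18,23); WM=20; [15,20) fires=2
i=13 t=22 v=9: → [21,26),[18,23); WM=20
i=14 t=22 v=9: → [21,26),[18,23); WM=20
i=15 t=24 v=8: → [24,29),[21,26); WM=22
i=16 t=19 v=6: → [18,23),[15,20); WM=22
i=17 t=25 v=1: → [24,29),[21,26); WM=23; [18,23) fires=40
i=18 t=25 v=8: → [24,29),[21,26); WM=23
i=19 t=26 v=5: → [24,29); WM=24
i=20 t=28 v=4: → [27,32),[24,29); WM=26; [21,26) fires=49
i=21 t=29 v=7: → [27,32); WM=27
i=22 t=28 v=1: → [27,32),[24,29); WM=27
i=23 t=29 v=7: → [27,32); WM=27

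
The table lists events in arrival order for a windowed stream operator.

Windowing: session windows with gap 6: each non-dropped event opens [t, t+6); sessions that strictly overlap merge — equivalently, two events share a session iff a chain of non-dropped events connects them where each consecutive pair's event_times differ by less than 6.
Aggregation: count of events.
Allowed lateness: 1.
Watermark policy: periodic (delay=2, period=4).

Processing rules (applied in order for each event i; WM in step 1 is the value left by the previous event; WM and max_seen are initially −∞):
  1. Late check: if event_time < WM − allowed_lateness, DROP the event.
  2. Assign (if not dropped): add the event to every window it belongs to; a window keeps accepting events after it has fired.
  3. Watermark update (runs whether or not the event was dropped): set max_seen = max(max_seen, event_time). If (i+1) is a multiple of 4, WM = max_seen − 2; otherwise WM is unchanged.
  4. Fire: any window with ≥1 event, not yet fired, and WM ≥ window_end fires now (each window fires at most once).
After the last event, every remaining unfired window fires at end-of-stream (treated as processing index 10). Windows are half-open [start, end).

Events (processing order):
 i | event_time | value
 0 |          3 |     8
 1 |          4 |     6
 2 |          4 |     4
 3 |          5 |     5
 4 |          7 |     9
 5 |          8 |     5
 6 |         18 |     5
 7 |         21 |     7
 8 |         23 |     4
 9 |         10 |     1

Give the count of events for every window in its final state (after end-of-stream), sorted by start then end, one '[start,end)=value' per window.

[3,14)=6 [18,29)=3

i=0 t=3 v=8: → [3,9); WM=−∞
i=1 t=4 v=6: → [3,10); WM=−∞
i=2 t=4 v=4: → [3,10); WM=−∞
i=3 t=5 v=5: → [3,11); WM=3
i=4 t=7 v=9: → [3,13); WM=3
i=5 t=8 v=5: → [3,14); WM=3
i=6 t=18 v=5: → [18,24); WM=3
i=7 t=21 v=7: → [18,27); WM=19
i=8 t=23 v=4: → [18,29); WM=19
i=9 t=10 v=1: DROP (t<19-1); WM=19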